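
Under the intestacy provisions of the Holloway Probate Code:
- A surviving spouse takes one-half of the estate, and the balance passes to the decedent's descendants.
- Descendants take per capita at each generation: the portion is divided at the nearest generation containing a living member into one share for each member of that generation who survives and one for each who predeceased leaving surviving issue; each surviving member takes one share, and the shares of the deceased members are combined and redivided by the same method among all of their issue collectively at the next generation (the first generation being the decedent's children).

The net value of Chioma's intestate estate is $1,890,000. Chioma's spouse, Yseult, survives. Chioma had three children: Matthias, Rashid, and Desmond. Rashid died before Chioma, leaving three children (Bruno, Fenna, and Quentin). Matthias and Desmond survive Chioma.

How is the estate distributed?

Yseult: $945,000; Matthias: $315,000; Bruno: $105,000; Fenna: $105,000; Quentin: $105,000; Desmond: $315,000

Yseult takes one-half of $1,890,000 = $945,000. The remaining $945,000 passes to the descendants.
The descendants' portion ($945,000) is divided at the children's generation into 3 shares of $315,000. Matthias and Desmond each take $315,000. The remaining share for the deceased Rashid ($315,000) is carried to the next generation.
That pool ($315,000) is divided at the grandchildren's generation equally among Bruno, Fenna, and Quentin: $105,000 each.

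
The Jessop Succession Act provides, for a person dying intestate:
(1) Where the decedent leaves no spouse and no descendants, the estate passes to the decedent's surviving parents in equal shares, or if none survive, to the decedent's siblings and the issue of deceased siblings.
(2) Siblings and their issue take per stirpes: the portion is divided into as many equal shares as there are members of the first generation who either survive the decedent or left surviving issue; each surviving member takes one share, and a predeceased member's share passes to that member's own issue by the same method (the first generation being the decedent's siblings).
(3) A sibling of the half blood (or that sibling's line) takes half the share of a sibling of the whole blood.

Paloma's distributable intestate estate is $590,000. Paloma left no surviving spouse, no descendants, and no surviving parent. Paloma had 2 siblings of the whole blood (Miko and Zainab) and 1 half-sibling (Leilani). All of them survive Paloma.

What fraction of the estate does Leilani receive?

Leilani receives 1/5 of the estate.

The entire $590,000 passes to the siblings and their issue.
Counting each half-blood sibling's line as half a unit, there are 5/2 units in $590,000, so one unit is $236,000. Whole-blood lines (Miko and Zainab) take $236,000 each; half-blood lines (Leilani) take $118,000 each.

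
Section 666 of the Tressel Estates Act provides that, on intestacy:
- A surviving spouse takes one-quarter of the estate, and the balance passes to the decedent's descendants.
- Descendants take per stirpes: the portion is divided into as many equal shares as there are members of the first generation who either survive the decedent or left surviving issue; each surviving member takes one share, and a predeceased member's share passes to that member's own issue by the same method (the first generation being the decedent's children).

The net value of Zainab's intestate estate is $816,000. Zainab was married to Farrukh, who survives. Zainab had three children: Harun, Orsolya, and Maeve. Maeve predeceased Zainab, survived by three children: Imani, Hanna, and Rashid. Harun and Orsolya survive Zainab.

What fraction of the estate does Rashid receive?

Rashid receives 1/12 of the estate.

Farrukh takes one-quarter of $816,000 = $204,000. The remaining $612,000 passes to the descendants.
The descendants' portion ($612,000) is divided into 3 shares of $204,000: Harun and Orsolya each take $204,000; Maeve's $204,000 share passes to Maeve's issue.
Maeve's share ($204,000) is divided into 3 shares of $68,000: Imani, Hanna, and Rashid each take $68,000.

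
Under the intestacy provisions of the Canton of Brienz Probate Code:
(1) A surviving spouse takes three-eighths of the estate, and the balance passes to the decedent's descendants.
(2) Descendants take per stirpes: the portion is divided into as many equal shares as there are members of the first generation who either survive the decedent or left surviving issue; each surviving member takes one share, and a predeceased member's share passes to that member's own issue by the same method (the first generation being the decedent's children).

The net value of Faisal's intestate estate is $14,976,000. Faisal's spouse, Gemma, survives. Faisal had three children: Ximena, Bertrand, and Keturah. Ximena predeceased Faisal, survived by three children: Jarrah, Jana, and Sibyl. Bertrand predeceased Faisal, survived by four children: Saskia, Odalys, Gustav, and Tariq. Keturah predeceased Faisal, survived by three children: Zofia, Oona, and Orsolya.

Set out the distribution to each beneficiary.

Gemma: $5,616,000; Jarrah: $1,040,000; Jana: $1,040,000; Sibyl: $1,040,000; Saskia: $780,000; Odalys: $780,000; Gustav: $780,000; Tariq: $780,000; Zofia: $1,040,000; Oona: $1,040,000; Orsolya: $1,040,000

Gemma takes three-eighths of $14,976,000 = $5,616,000. The remaining $9,360,000 passes to the descendants.
The descendants' portion ($9,360,000) is divided into 3 shares of $3,120,000: Ximena's $3,120,000 share passes to Ximena's issue; Bertrand's $3,120,000 share passes to Bertrand's issue; Keturah's $3,120,000 share passes to Keturah's issue.
Ximena's share ($3,120,000) is divided into 3 shares of $1,040,000: Jarrah, Jana, and Sibyl each take $1,040,000.
Bertrand's share ($3,120,000) is divided into 4 shares of $780,000: Saskia, Odalys, Gustav, and Tariq each take $780,000.
Keturah's share ($3,120,000) is divided into 3 shares of $1,040,000: Zofia, Oona, and Orsolya each take $1,040,000.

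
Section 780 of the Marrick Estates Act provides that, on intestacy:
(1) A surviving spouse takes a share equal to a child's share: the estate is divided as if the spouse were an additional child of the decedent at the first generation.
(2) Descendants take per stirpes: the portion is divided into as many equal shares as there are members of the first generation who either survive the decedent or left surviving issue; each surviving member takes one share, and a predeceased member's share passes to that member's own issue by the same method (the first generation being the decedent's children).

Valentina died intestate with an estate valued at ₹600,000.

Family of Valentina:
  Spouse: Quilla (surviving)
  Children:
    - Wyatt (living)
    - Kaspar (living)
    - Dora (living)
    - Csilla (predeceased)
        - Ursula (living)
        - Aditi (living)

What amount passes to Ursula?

Ursula receives ₹60,000.

The spouse counts as an additional share at the children's level, so there are 5 primary shares of ₹120,000. Quilla takes one such share (₹120,000).
The children's combined portion (₹480,000) is divided into 4 shares of ₹120,000: Wyatt, Kaspar, and Dora each take ₹120,000; Csilla's ₹120,000 share passes to Csilla's issue.
Csilla's share (₹120,000) is divided into 2 shares of ₹60,000: Ursula and Aditi each take ₹60,000.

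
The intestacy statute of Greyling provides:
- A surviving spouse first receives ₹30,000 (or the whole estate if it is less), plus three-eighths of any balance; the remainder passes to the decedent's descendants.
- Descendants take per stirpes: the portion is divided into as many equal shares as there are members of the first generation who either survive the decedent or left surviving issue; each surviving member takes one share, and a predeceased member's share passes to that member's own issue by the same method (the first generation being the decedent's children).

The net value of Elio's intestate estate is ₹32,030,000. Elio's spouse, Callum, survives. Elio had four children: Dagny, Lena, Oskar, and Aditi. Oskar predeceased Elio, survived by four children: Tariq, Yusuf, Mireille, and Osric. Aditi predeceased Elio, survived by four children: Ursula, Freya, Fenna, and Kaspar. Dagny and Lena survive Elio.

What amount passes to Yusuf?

Callum first takes ₹30,000, leaving a balance of ₹32,000,000. Callum then takes three-eighths of the balance (₹12,000,000), for a total of ₹12,030,000. The remaining ₹20,000,000 passes to the descendants.
The descendants' portion (₹20,000,000) is divided into 4 shares of ₹5,000,000: Dagny and Lena each take ₹5,000,000; Oskar's ₹5,000,000 share passes to Oskar's issue; Aditi's ₹5,000,000 share passes to Aditi's issue.
Oskar's share (₹5,000,000) is divided into 4 shares of ₹1,250,000: Tariq, Yusuf, Mireille, and Osric each take ₹1,250,000.
Aditi's share (₹5,000,000) is divided into 4 shares of ₹1,250,000: Ursula, Freya, Fenna, and Kaspar each take ₹1,250,000.

Yusuf receives ₹1,250,000.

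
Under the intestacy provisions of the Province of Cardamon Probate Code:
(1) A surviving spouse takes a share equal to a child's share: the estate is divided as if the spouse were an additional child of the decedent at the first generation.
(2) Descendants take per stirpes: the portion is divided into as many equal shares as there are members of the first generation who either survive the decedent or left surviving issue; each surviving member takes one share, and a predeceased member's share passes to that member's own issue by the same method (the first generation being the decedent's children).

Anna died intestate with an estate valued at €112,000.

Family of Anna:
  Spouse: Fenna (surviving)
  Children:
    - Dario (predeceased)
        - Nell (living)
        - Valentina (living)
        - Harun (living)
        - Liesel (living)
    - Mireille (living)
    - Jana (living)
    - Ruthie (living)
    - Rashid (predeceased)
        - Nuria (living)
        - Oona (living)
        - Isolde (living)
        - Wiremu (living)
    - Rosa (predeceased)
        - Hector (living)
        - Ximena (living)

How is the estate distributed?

Fenna: €16,000; Nell: €4,000; Valentina: €4,000; Harun: €4,000; Liesel: €4,000; Mireille: €16,000; Jana: €16,000; Ruthie: €16,000; Nuria: €4,000; Oona: €4,000; Isolde: €4,000; Wiremu: €4,000; Hector: €8,000; Ximena: €8,000

The spouse counts as an additional share at the children's level, so there are 7 primary shares of €16,000. Fenna takes one such share (€16,000).
The children's combined portion (€96,000) is divided into 6 shares of €16,000: Mireille, Jana, and Ruthie each take €16,000; Dario's €16,000 share passes to Dario's issue; Rashid's €16,000 share passes to Rashid's issue; Rosa's €16,000 share passes to Rosa's issue.
Dario's share (€16,000) is divided into 4 shares of €4,000: Nell, Valentina, Harun, and Liesel each take €4,000.
Rashid's share (€16,000) is divided into 4 shares of €4,000: Nuria, Oona, Isolde, and Wiremu each take €4,000.
Rosa's share (€16,000) is divided into 2 shares of €8,000: Hector and Ximena each take €8,000.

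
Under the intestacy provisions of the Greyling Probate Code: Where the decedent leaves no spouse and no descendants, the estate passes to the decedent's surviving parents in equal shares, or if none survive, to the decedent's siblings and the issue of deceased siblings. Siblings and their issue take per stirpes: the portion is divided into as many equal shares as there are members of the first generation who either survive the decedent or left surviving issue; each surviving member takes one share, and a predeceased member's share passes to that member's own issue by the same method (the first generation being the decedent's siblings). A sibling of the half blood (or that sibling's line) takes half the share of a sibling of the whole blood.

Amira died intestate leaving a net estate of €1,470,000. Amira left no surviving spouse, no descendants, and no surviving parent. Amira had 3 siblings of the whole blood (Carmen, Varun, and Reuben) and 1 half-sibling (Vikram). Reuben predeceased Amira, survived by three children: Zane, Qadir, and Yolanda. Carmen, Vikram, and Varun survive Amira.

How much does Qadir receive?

The entire €1,470,000 passes to the siblings and their issue.
Counting each half-blood sibling's line as half a unit, there are 7/2 units in €1,470,000, so one unit is €420,000. Whole-blood lines (Carmen, Varun, and Reuben) take €420,000 each; half-blood lines (Vikram) take €210,000 each.
Reuben's share (€420,000) is divided into 3 shares of €140,000: Zane, Qadir, and Yolanda each take €140,000.

Qadir receives €140,000.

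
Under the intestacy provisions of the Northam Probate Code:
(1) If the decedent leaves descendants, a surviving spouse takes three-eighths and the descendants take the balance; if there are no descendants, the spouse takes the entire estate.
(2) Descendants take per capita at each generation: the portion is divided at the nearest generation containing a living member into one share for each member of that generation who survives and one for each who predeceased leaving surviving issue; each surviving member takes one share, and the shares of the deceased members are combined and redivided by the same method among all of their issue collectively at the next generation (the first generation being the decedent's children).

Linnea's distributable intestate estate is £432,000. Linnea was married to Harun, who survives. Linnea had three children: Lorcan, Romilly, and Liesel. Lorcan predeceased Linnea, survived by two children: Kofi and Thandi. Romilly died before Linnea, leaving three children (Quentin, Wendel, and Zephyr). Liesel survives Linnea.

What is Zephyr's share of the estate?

Harun takes three-eighths of £432,000 = £162,000. The remaining £270,000 passes to the descendants.
The descendants' portion (£270,000) is divided at the children's generation into 3 shares of £90,000. Liesel takes £90,000. The 2 shares of the deceased (Lorcan and Romilly) are combined into a pool of £180,000.
That pool (£180,000) is divided at the grandchildren's generation equally among Kofi, Thandi, Quentin, Wendel, and Zephyr: £36,000 each.

Zephyr receives £36,000.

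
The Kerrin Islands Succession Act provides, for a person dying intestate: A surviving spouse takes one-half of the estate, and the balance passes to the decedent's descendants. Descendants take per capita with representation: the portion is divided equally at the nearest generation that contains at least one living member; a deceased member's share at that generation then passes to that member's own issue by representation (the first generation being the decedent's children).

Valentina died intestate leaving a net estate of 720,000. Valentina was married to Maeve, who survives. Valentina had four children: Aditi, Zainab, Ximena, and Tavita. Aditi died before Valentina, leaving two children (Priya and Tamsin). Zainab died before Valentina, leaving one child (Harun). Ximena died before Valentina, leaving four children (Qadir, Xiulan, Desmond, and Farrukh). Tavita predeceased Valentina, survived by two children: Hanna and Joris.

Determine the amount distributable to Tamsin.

Tamsin receives 40,000.

Maeve takes one-half of 720,000 = 360,000. The remaining 360,000 passes to the descendants.
No child survives, so the initial division is made at the grandchildren's generation.
The descendants' portion (360,000) is divided into 9 shares of 40,000: Priya, Tamsin, Harun, Qadir, Xiulan, Desmond, Farrukh, Hanna, and Joris each take 40,000.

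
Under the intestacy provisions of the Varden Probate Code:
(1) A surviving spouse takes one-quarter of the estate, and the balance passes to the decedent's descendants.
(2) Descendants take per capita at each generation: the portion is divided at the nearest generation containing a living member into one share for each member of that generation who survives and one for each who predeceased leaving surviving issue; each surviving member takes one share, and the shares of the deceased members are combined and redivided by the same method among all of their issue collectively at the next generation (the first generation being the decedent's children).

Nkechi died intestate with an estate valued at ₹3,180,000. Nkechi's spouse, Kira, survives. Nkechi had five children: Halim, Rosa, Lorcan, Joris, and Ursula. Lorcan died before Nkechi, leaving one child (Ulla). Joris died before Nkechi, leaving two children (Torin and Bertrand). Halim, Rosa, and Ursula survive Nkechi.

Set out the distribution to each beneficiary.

Kira takes one-quarter of ₹3,180,000 = ₹795,000. The remaining ₹2,385,000 passes to the descendants.
The descendants' portion (₹2,385,000) is divided at the children's generation into 5 shares of ₹477,000. Halim, Rosa, and Ursula each take ₹477,000. The 2 shares of the deceased (Lorcan and Joris) are combined into a pool of ₹954,000.
That pool (₹954,000) is divided at the grandchildren's generation equally among Ulla, Torin, and Bertrand: ₹318,000 each.

Kira: ₹795,000; Halim: ₹477,000; Rosa: ₹477,000; Ulla: ₹318,000; Torin: ₹318,000; Bertrand: ₹318,000; Ursula: ₹477,000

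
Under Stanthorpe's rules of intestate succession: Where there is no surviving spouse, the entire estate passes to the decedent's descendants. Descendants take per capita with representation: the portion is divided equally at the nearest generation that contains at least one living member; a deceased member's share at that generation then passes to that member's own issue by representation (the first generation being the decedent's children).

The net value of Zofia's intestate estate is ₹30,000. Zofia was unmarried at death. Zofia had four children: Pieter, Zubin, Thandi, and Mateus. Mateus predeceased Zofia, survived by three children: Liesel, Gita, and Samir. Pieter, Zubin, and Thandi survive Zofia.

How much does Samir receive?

The entire ₹30,000 passes to the descendants.
That amount (₹30,000) is divided into 4 shares of ₹7,500: Pieter, Zubin, and Thandi each take ₹7,500; Mateus's ₹7,500 share passes to Mateus's issue.
Mateus's share (₹7,500) is divided into 3 shares of ₹2,500: Liesel, Gita, and Samir each take ₹2,500.

Samir receives ₹2,500.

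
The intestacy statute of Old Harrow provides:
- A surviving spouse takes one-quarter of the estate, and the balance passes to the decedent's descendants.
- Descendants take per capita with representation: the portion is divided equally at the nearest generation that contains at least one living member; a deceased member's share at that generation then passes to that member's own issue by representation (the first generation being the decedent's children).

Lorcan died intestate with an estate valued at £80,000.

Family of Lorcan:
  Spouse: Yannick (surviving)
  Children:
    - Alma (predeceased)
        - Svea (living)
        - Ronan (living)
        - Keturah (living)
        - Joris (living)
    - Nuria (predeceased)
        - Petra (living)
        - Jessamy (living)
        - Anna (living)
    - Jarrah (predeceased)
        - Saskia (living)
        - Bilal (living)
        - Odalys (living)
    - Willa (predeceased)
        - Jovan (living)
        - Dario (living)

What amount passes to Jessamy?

Jessamy receives £5,000.

Yannick takes one-quarter of £80,000 = £20,000. The remaining £60,000 passes to the descendants.
No child survives, so the initial division is made at the grandchildren's generation.
The descendants' portion (£60,000) is divided into 12 shares of £5,000: Svea, Ronan, Keturah, Joris, Petra, Jessamy, Anna, Saskia, Bilal, Odalys, Jovan, and Dario each take £5,000.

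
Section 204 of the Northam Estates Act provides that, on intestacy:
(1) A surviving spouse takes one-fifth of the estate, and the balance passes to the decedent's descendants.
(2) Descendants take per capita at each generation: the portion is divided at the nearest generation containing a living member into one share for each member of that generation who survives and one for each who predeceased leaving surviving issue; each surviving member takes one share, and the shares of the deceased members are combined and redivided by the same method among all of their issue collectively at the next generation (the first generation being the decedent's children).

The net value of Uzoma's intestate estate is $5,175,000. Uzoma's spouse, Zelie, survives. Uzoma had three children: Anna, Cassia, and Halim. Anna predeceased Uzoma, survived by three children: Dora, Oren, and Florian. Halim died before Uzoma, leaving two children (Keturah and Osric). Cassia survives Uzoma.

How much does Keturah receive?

Keturah receives $552,000.

Zelie takes one-fifth of $5,175,000 = $1,035,000. The remaining $4,140,000 passes to the descendants.
The descendants' portion ($4,140,000) is divided at the children's generation into 3 shares of $1,380,000. Cassia takes $1,380,000. The 2 shares of the deceased (Anna and Halim) are combined into a pool of $2,760,000.
That pool ($2,760,000) is divided at the grandchildren's generation equally among Dora, Oren, Florian, Keturah, and Osric: $552,000 each.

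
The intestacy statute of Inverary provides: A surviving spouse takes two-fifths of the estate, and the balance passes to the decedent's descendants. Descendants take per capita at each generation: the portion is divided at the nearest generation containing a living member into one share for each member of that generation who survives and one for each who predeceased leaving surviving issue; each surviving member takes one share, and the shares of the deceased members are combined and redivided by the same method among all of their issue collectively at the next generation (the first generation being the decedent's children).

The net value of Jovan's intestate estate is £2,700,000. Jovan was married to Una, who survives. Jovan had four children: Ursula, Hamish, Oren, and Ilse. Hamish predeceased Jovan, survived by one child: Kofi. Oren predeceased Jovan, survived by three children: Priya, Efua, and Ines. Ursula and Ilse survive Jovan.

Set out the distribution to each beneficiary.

Una: £1,080,000; Ursula: £405,000; Kofi: £202,500; Priya: £202,500; Efua: £202,500; Ines: £202,500; Ilse: £405,000

Una takes two-fifths of £2,700,000 = £1,080,000. The remaining £1,620,000 passes to the descendants.
The descendants' portion (£1,620,000) is divided at the children's generation into 4 shares of £405,000. Ursula and Ilse each take £405,000. The 2 shares of the deceased (Hamish and Oren) are combined into a pool of £810,000.
That pool (£810,000) is divided at the grandchildren's generation equally among Kofi, Priya, Efua, and Ines: £202,500 each.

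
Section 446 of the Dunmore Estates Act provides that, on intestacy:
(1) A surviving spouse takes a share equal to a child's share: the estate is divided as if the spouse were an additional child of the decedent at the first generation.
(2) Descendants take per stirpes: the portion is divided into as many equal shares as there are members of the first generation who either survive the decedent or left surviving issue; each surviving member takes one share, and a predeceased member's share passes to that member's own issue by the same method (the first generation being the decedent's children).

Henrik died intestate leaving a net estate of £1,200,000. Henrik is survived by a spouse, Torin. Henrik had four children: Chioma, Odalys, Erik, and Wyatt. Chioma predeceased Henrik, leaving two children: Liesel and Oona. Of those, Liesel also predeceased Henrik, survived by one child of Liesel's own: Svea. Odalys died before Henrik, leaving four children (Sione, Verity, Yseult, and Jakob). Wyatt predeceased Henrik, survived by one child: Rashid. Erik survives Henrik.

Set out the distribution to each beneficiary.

Torin: £240,000; Svea: £120,000; Oona: £120,000; Sione: £60,000; Verity: £60,000; Yseult: £60,000; Jakob: £60,000; Erik: £240,000; Rashid: £240,000

The spouse counts as an additional share at the children's level, so there are 5 primary shares of £240,000. Torin takes one such share (£240,000).
The children's combined portion (£960,000) is divided into 4 shares of £240,000: Erik takes £240,000; Chioma's £240,000 share passes to Chioma's issue; Odalys's £240,000 share passes to Odalys's issue; Wyatt's £240,000 share passes to Wyatt's issue.
Chioma's share (£240,000) is divided into 2 shares of £120,000: Oona takes £120,000; Liesel's £120,000 share passes to Liesel's issue.
Liesel's share (£120,000) passes entirely to Svea.
Odalys's share (£240,000) is divided into 4 shares of £60,000: Sione, Verity, Yseult, and Jakob each take £60,000.
Wyatt's share (£240,000) passes entirely to Rashid.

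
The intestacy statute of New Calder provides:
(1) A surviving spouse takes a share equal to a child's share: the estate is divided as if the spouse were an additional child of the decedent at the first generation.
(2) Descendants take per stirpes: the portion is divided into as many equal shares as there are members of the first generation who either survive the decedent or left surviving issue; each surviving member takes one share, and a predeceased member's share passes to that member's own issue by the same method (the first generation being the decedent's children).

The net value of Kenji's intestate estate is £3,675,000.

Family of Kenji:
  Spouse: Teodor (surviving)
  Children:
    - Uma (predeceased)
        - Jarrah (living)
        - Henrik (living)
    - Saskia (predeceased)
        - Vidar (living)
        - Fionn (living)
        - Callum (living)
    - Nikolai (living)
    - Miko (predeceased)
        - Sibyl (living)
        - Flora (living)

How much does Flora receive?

The spouse counts as an additional share at the children's level, so there are 5 primary shares of £735,000. Teodor takes one such share (£735,000).
The children's combined portion (£2,940,000) is divided into 4 shares of £735,000: Nikolai takes £735,000; Uma's £735,000 share passes to Uma's issue; Saskia's £735,000 share passes to Saskia's issue; Miko's £735,000 share passes to Miko's issue.
Uma's share (£735,000) is divided into 2 shares of £367,500: Jarrah and Henrik each take £367,500.
Saskia's share (£735,000) is divided into 3 shares of £245,000: Vidar, Fionn, and Callum each take £245,000.
Miko's share (£735,000) is divided into 2 shares of £367,500: Sibyl and Flora each take £367,500.

Flora receives £367,500.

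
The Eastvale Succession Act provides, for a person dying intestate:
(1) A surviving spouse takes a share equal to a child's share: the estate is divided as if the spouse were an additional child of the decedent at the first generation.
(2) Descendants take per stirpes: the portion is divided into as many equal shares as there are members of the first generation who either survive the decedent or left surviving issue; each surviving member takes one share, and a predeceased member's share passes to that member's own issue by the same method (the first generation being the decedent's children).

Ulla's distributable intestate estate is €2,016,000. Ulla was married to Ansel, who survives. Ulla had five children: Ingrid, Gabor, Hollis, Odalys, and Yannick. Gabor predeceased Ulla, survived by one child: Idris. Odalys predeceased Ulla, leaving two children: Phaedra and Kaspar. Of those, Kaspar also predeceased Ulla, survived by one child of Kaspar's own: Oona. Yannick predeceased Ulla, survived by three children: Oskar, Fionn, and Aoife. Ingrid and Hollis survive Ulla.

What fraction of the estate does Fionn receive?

Fionn receives 1/18 of the estate.

The spouse counts as an additional share at the children's level, so there are 6 primary shares of €336,000. Ansel takes one such share (€336,000).
The children's combined portion (€1,680,000) is divided into 5 shares of €336,000: Ingrid and Hollis each take €336,000; Gabor's €336,000 share passes to Gabor's issue; Odalys's €336,000 share passes to Odalys's issue; Yannick's €336,000 share passes to Yannick's issue.
Gabor's share (€336,000) passes entirely to Idris.
Odalys's share (€336,000) is divided into 2 shares of €168,000: Phaedra takes €168,000; Kaspar's €168,000 share passes to Kaspar's issue.
Kaspar's share (€168,000) passes entirely to Oona.
Yannick's share (€336,000) is divided into 3 shares of €112,000: Oskar, Fionn, and Aoife each take €112,000.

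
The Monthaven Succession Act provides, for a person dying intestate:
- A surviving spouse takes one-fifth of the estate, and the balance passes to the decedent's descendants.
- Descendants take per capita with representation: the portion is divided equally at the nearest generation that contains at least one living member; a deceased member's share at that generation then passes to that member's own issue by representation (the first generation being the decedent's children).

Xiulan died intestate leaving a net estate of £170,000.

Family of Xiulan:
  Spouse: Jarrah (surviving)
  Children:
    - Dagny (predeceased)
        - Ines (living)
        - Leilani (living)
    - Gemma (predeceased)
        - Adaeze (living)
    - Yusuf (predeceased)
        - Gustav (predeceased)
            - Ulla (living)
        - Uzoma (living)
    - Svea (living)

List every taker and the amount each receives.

Jarrah: £34,000; Ines: £17,000; Leilani: £17,000; Adaeze: £34,000; Ulla: £17,000; Uzoma: £17,000; Svea: £34,000

Jarrah takes one-fifth of £170,000 = £34,000. The remaining £136,000 passes to the descendants.
The descendants' portion (£136,000) is divided into 4 shares of £34,000: Svea takes £34,000; Dagny's £34,000 share passes to Dagny's issue; Gemma's £34,000 share passes to Gemma's issue; Yusuf's £34,000 share passes to Yusuf's issue.
Dagny's share (£34,000) is divided into 2 shares of £17,000: Ines and Leilani each take £17,000.
Gemma's share (£34,000) passes entirely to Adaeze.
Yusuf's share (£34,000) is divided into 2 shares of £17,000: Uzoma takes £17,000; Gustav's £17,000 share passes to Gustav's issue.
Gustav's share (£17,000) passes entirely to Ulla.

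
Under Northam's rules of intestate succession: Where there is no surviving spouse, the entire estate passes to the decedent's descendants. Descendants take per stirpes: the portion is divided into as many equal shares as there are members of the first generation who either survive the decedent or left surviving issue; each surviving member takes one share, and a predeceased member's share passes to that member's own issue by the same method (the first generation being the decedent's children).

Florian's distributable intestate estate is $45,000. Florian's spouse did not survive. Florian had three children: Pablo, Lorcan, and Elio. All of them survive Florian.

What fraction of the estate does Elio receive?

Elio receives 1/3 of the estate.

The entire $45,000 passes to the descendants.
That amount ($45,000) is divided into 3 shares of $15,000: Pablo, Lorcan, and Elio each take $15,000.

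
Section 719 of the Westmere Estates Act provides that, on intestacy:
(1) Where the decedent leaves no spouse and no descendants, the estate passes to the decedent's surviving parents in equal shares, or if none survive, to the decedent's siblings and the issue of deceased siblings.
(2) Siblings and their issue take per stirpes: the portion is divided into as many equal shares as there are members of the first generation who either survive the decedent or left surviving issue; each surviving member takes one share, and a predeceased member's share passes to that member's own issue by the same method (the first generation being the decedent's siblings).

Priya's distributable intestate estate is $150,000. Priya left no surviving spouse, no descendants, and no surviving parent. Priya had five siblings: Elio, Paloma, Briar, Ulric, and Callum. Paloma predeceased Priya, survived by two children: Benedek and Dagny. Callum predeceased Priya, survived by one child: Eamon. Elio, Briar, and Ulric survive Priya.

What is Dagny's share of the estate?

Dagny receives $15,000.

The entire $150,000 passes to the siblings and their issue.
That amount ($150,000) is divided into 5 shares of $30,000: Elio, Briar, and Ulric each take $30,000; Paloma's $30,000 share passes to Paloma's issue; Callum's $30,000 share passes to Callum's issue.
Paloma's share ($30,000) is divided into 2 shares of $15,000: Benedek and Dagny each take $15,000.
Callum's share ($30,000) passes entirely to Eamon.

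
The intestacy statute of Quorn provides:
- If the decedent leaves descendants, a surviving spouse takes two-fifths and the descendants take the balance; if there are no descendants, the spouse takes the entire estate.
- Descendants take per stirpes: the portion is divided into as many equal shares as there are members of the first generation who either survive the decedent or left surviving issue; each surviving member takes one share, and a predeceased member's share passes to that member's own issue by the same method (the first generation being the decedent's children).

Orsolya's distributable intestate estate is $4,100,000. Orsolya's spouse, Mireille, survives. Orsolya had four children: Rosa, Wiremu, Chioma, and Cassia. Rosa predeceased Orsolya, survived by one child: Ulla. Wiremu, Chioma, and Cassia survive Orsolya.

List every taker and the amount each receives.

Mireille takes two-fifths of $4,100,000 = $1,640,000. The remaining $2,460,000 passes to the descendants.
The descendants' portion ($2,460,000) is divided into 4 shares of $615,000: Wiremu, Chioma, and Cassia each take $615,000; Rosa's $615,000 share passes to Rosa's issue.
Rosa's share ($615,000) passes entirely to Ulla.

Mireille: $1,640,000; Ulla: $615,000; Wiremu: $615,000; Chioma: $615,000; Cassia: $615,000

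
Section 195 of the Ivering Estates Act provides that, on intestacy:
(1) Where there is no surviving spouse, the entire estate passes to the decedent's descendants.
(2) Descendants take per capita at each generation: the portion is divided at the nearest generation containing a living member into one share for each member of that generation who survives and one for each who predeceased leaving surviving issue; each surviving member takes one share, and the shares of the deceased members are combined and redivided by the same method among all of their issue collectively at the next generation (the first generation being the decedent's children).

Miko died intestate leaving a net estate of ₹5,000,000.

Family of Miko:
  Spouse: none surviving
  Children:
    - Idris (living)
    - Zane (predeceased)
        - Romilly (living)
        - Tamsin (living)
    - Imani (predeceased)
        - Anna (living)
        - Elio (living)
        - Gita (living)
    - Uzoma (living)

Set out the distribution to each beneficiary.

The entire ₹5,000,000 passes to the descendants.
That amount (₹5,000,000) is divided at the children's generation into 4 shares of ₹1,250,000. Idris and Uzoma each take ₹1,250,000. The 2 shares of the deceased (Zane and Imani) are combined into a pool of ₹2,500,000.
That pool (₹2,500,000) is divided at the grandchildren's generation equally among Romilly, Tamsin, Anna, Elio, and Gita: ₹500,000 each.

Idris: ₹1,250,000; Romilly: ₹500,000; Tamsin: ₹500,000; Anna: ₹500,000; Elio: ₹500,000; Gita: ₹500,000; Uzoma: ₹1,250,000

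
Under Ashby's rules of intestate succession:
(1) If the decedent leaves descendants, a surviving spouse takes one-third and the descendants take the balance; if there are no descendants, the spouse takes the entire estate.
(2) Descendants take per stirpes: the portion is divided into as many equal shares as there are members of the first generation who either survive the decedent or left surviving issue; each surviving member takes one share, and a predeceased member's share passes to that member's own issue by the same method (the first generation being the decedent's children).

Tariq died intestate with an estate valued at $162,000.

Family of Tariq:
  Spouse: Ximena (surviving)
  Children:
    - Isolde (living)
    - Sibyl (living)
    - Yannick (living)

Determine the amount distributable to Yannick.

Yannick receives $36,000.

Ximena takes one-third of $162,000 = $54,000. The remaining $108,000 passes to the descendants.
The descendants' portion ($108,000) is divided into 3 shares of $36,000: Isolde, Sibyl, and Yannick each take $36,000.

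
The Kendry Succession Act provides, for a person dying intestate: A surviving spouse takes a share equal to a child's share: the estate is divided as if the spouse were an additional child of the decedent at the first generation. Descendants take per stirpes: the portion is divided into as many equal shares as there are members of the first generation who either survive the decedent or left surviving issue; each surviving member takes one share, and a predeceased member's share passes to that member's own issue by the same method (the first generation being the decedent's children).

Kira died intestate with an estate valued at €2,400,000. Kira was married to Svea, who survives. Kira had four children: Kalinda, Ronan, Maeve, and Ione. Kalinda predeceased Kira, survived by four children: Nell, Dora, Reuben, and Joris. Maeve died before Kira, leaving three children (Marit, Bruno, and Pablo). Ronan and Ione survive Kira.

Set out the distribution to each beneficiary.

Svea: €480,000; Nell: €120,000; Dora: €120,000; Reuben: €120,000; Joris: €120,000; Ronan: €480,000; Marit: €160,000; Bruno: €160,000; Pablo: €160,000; Ione: €480,000

The spouse counts as an additional share at the children's level, so there are 5 primary shares of €480,000. Svea takes one such share (€480,000).
The children's combined portion (€1,920,000) is divided into 4 shares of €480,000: Ronan and Ione each take €480,000; Kalinda's €480,000 share passes to Kalinda's issue; Maeve's €480,000 share passes to Maeve's issue.
Kalinda's share (€480,000) is divided into 4 shares of €120,000: Nell, Dora, Reuben, and Joris each take €120,000.
Maeve's share (€480,000) is divided into 3 shares of €160,000: Marit, Bruno, and Pablo each take €160,000.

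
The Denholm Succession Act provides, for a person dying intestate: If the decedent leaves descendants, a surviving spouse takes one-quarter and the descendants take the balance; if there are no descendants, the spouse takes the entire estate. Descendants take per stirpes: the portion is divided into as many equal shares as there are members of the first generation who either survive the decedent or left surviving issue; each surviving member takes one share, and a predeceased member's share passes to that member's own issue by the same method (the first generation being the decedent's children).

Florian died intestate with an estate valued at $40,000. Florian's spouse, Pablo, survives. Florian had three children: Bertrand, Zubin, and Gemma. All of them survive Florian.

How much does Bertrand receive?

Bertrand receives $10,000.

Pablo takes one-quarter of $40,000 = $10,000. The remaining $30,000 passes to the descendants.
The descendants' portion ($30,000) is divided into 3 shares of $10,000: Bertrand, Zubin, and Gemma each take $10,000.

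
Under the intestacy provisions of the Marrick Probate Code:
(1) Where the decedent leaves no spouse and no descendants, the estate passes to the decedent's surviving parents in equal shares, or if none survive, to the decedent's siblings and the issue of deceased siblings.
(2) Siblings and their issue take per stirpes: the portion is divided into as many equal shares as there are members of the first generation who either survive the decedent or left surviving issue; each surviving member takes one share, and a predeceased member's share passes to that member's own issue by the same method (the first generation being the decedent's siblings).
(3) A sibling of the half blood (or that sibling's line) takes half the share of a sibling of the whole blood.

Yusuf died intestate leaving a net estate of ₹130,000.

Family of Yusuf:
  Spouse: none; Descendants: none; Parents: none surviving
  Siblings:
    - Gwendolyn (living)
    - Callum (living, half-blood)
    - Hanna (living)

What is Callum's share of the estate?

The entire ₹130,000 passes to the siblings and their issue.
Counting each half-blood sibling's line as half a unit, there are 5/2 units in ₹130,000, so one unit is ₹52,000. Whole-blood lines (Gwendolyn and Hanna) take ₹52,000 each; half-blood lines (Callum) take ₹26,000 each.

Callum receives ₹26,000.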